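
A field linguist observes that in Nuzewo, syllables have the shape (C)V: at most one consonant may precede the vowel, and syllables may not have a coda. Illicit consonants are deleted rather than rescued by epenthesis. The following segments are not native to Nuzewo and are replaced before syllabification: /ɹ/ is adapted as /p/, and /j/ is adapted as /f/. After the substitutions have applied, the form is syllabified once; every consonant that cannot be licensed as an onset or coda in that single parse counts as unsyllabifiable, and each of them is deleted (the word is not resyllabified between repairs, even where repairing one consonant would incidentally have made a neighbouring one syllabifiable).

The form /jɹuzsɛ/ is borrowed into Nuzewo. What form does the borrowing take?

Substitution: /j/ → /f/, /ɹ/ → /p/, giving /fpuzsɛ/.
Syllabifying with onset maximization leaves /f/, /z/ stranded (no codas are permitted; onsets are limited to one consonant).
Deletion applies to /f/, /z/.

pusɛ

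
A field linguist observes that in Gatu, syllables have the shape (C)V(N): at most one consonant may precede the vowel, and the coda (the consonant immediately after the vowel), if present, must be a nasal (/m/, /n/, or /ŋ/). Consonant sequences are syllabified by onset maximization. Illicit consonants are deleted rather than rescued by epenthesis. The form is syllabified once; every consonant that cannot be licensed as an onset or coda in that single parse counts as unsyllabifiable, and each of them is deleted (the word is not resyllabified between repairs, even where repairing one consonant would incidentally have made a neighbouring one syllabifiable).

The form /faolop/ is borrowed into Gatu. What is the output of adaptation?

Under (C)V(N), the unsyllabifiable consonants are /p/ (only a nasal (/m/, /n/, or /ŋ/) is licensed in coda position; onsets are limited to one consonant).
Deleting the stranded consonants removes /p/.

faolo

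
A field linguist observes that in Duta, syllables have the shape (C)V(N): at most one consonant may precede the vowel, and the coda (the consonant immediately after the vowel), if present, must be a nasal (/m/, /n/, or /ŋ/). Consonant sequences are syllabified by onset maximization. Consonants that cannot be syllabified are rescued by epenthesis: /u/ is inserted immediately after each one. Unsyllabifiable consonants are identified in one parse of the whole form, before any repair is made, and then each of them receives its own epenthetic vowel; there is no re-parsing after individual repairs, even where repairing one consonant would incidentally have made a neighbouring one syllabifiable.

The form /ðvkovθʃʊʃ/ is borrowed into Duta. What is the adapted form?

ðuvukovuθuʃʊʃu

The consonants /ð/, /v/, /v/, /θ/, /ʃ/ cannot be parsed into a legal (C)V(N) syllable (only a nasal (/m/, /n/, or /ŋ/) is licensed in coda position; onsets are limited to one consonant).
Each unlicensed consonant becomes the onset of a new syllable: /ð/ → /ðu/, /v/ → /vu/, /v/ → /vu/, /θ/ → /θu/, /ʃ/ → /ʃu/.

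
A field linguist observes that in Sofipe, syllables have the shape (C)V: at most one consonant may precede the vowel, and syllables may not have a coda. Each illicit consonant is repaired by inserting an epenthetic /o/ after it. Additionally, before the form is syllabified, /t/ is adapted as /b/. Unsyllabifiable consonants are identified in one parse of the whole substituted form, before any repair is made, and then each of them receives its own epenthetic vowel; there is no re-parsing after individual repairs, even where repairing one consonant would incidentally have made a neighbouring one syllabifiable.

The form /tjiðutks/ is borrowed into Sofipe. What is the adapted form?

Substitution: /t/ → /b/, giving /bjiðubks/.
Syllabifying with onset maximization leaves /b/, /b/, /k/, /s/ stranded (no codas are permitted; onsets are limited to one consonant).
Inserting the epenthetic vowel yields /b/ → /bo/, /b/ → /bo/, /k/ → /ko/, /s/ → /so/.

bojiðubokoso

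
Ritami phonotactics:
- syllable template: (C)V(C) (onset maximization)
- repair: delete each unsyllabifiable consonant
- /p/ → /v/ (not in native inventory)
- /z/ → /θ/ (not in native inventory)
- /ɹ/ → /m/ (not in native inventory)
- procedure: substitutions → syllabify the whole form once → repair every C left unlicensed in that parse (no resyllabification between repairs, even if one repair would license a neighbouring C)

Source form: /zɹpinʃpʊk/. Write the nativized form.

Substitution: /z/ → /θ/, /ɹ/ → /m/, /p/ → /v/, giving /θmvinʃvʊk/.
Syllabifying with onset maximization leaves /θ/, /m/, /ʃ/ stranded (at most one coda consonant is licensed; onsets are limited to one consonant).
Deleting the stranded consonants removes /θ/, /m/, /ʃ/.

vinvʊk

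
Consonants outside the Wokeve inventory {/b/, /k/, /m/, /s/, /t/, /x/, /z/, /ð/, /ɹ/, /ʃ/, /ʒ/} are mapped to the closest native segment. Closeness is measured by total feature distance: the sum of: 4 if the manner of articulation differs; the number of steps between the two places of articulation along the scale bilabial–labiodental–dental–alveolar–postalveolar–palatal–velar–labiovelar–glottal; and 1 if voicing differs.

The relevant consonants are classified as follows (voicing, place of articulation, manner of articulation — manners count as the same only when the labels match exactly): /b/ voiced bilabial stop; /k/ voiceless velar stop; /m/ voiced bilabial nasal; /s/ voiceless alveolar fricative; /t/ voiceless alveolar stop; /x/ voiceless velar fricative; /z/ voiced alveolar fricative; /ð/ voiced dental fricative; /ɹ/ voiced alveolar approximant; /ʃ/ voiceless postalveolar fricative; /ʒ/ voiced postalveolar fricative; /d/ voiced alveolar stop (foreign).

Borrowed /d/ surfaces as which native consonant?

t

/t/ is closest: same manner (stop), place distance 0 (alveolar→alveolar), voicing differs (+1); total 1. Next closest is /b/ at distance 3.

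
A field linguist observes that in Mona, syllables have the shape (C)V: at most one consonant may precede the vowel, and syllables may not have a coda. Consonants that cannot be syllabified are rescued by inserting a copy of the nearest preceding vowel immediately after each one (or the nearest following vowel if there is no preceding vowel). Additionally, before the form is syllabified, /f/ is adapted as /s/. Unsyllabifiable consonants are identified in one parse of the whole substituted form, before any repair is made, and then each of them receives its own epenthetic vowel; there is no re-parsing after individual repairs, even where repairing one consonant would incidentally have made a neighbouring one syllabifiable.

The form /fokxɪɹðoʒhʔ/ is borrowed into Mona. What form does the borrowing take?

sokoxɪɹɪðoʒohoʔo

Substitution: /f/ → /s/, giving /sokxɪɹðoʒhʔ/.
The consonants /k/, /ɹ/, /ʒ/, /h/, /ʔ/ cannot be parsed into a legal (C)V syllable (no codas are permitted; onsets are limited to one consonant).
Epenthesis after each stranded consonant: /k/ → /ko/, /ɹ/ → /ɹɪ/, /ʒ/ → /ʒo/, /h/ → /ho/, /ʔ/ → /ʔo/.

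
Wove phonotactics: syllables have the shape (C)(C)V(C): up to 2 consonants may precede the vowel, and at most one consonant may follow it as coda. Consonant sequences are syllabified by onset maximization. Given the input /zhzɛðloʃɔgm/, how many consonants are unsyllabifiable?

2

Under (C)(C)V(C), the unsyllabifiable consonants are /z/, /m/ (at most one coda consonant is licensed; onsets may contain at most 2 consonants).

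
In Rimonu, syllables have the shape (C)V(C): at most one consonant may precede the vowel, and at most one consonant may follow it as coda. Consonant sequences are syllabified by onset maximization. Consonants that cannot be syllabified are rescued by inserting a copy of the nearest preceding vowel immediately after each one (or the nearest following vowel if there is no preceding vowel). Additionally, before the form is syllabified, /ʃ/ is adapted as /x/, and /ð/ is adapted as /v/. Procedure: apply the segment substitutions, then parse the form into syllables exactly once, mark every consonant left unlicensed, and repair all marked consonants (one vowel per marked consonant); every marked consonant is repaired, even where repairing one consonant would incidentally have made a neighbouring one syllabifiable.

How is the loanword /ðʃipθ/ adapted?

vixipθi

Substitution: /ð/ → /v/, /ʃ/ → /x/, giving /vxipθ/.
Syllabifying with onset maximization leaves /v/, /θ/ stranded (at most one coda consonant is licensed; onsets are limited to one consonant).
Each unlicensed consonant becomes the onset of a new syllable: /v/ → /vi/, /θ/ → /θi/.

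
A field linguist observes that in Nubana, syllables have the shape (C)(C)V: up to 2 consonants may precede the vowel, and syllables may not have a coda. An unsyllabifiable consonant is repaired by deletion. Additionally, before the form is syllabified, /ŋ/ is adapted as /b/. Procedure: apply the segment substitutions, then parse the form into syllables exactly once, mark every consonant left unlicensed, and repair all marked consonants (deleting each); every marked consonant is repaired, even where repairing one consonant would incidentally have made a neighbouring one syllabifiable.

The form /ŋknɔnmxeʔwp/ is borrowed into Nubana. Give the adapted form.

knɔmxe

Substitution: /ŋ/ → /b/, giving /bknɔnmxeʔwp/.
Syllabifying with onset maximization leaves /b/, /n/, /ʔ/, /w/, /p/ stranded (no codas are permitted; onsets may contain at most 2 consonants).
Deletion applies to /b/, /n/, /ʔ/, /w/, /p/.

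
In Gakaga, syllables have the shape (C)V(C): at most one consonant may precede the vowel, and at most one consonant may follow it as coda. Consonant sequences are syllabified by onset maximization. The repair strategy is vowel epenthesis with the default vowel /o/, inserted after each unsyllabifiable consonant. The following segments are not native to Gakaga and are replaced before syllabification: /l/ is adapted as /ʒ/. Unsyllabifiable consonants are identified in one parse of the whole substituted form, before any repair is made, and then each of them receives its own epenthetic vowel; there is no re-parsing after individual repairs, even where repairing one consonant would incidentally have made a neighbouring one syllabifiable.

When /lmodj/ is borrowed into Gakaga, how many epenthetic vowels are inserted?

2

After substitution the input is /ʒmodj/.
The unsyllabifiable consonants are /ʒ/, /j/; each receives one epenthetic vowel.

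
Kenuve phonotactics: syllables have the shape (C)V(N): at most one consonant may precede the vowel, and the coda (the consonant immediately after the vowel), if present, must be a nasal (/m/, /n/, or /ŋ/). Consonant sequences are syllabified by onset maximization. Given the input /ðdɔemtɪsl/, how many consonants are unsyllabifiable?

3

Syllabifying with onset maximization leaves /ð/, /s/, /l/ stranded (only a nasal (/m/, /n/, or /ŋ/) is licensed in coda position; onsets are limited to one consonant).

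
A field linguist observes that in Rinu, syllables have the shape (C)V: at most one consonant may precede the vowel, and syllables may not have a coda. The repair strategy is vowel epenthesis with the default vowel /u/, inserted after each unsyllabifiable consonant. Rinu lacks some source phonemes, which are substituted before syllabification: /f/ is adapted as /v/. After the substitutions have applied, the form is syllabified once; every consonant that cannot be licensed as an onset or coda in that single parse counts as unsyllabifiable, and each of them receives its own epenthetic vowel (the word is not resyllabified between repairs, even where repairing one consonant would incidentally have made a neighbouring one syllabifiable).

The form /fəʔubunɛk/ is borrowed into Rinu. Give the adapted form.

vəʔubunɛku

Substitution: /f/ → /v/, giving /vəʔubunɛk/.
Under (C)V, the unsyllabifiable consonants are /k/ (no codas are permitted; onsets are limited to one consonant).
Inserting the epenthetic vowel yields /k/ → /ku/.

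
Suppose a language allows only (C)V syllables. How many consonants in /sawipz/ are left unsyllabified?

2

Under (C)V, the unsyllabifiable consonants are /p/, /z/ (no codas are permitted; onsets are limited to one consonant).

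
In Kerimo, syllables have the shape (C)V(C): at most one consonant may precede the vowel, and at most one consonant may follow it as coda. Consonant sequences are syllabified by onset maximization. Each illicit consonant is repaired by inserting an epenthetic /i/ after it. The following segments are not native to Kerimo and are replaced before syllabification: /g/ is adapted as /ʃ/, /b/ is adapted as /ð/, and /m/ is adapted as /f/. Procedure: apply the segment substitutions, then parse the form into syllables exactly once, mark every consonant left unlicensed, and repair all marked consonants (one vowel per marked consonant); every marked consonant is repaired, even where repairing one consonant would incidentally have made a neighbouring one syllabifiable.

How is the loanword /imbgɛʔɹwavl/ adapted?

Substitution: /m/ → /f/, /b/ → /ð/, /g/ → /ʃ/, giving /ifðʃɛʔɹwavl/.
Under (C)V(C), the unsyllabifiable consonants are /ð/, /ɹ/, /l/ (at most one coda consonant is licensed; onsets are limited to one consonant).
Each unlicensed consonant becomes the onset of a new syllable: /ð/ → /ði/, /ɹ/ → /ɹi/, /l/ → /li/.

ifðiʃɛʔɹiwavli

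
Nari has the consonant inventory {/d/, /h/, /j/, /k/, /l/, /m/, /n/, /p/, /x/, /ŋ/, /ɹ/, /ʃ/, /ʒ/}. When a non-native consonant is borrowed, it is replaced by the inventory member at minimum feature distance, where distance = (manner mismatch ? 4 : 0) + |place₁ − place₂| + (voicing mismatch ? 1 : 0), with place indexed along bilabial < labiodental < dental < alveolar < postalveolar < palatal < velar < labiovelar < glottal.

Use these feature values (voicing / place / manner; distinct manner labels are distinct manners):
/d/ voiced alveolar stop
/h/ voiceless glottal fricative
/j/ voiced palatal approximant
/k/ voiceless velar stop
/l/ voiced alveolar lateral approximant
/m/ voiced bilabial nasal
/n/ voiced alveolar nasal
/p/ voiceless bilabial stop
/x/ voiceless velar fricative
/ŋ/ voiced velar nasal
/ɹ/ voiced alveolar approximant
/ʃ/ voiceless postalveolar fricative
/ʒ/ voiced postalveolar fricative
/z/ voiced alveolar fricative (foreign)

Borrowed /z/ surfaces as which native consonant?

ʒ

/ʒ/ is closest: same manner (fricative), place distance 1 (alveolar→postalveolar), same voicing; total 1. Next closest is /ʃ/ at distance 2.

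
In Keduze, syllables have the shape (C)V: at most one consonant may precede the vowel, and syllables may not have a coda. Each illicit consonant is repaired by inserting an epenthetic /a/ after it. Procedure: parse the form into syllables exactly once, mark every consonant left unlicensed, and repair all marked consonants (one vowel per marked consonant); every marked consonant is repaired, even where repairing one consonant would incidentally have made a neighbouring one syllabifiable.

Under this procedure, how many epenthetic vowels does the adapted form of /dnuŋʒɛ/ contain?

The unsyllabifiable consonants are /d/, /ŋ/; each receives one epenthetic vowel.

2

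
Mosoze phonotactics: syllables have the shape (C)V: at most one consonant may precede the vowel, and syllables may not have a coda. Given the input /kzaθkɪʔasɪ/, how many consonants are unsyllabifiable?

Under (C)V, the unsyllabifiable consonants are /k/, /θ/ (no codas are permitted; onsets are limited to one consonant).

2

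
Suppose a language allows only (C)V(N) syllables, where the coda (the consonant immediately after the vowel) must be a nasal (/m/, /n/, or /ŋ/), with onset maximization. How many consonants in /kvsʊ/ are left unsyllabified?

The consonants /k/, /v/ cannot be parsed into a legal (C)V(N) syllable (only a nasal (/m/, /n/, or /ŋ/) is licensed in coda position; onsets are limited to one consonant).

2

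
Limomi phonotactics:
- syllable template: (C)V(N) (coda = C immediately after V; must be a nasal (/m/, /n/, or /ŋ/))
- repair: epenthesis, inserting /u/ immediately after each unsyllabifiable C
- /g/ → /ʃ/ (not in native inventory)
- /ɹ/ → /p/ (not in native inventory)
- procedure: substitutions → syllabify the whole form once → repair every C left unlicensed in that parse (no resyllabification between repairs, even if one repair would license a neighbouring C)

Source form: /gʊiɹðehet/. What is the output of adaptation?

ʃʊipuðehetu

Substitution: /g/ → /ʃ/, /ɹ/ → /p/, giving /ʃʊipðehet/.
Under (C)V(N), the unsyllabifiable consonants are /p/, /t/ (only a nasal (/m/, /n/, or /ŋ/) is licensed in coda position; onsets are limited to one consonant).
Each unlicensed consonant becomes the onset of a new syllable: /p/ → /pu/, /t/ → /tu/.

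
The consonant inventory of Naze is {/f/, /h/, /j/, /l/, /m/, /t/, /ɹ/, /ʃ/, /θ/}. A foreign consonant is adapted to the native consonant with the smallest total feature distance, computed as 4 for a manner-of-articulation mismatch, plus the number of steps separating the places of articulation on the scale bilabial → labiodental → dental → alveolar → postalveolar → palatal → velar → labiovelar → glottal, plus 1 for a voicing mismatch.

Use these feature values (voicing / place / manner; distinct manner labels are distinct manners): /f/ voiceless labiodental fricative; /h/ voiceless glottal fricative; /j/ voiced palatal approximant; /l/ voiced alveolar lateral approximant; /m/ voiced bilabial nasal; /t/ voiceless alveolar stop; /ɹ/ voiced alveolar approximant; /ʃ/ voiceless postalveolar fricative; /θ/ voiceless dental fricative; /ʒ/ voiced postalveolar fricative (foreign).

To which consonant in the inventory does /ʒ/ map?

ʃ

/ʃ/ is closest: same manner (fricative), place distance 0 (postalveolar→postalveolar), voicing differs (+1); total 1. Next closest is /θ/ at distance 3.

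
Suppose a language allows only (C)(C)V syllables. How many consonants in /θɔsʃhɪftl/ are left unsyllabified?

4

The consonants /s/, /f/, /t/, /l/ cannot be parsed into a legal (C)(C)V syllable (no codas are permitted; onsets may contain at most 2 consonants).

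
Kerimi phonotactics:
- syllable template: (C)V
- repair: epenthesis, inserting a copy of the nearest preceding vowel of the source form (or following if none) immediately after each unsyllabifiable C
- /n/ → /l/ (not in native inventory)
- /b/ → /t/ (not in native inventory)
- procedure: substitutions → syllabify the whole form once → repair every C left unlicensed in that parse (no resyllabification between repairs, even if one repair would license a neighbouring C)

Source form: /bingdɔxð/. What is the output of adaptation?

Substitution: /b/ → /t/, /n/ → /l/, giving /tilgdɔxð/.
Under (C)V, the unsyllabifiable consonants are /l/, /g/, /x/, /ð/ (no codas are permitted; onsets are limited to one consonant).
Epenthesis after each stranded consonant: /l/ → /li/, /g/ → /gi/, /x/ → /xɔ/, /ð/ → /ðɔ/.

tiligidɔxɔðɔ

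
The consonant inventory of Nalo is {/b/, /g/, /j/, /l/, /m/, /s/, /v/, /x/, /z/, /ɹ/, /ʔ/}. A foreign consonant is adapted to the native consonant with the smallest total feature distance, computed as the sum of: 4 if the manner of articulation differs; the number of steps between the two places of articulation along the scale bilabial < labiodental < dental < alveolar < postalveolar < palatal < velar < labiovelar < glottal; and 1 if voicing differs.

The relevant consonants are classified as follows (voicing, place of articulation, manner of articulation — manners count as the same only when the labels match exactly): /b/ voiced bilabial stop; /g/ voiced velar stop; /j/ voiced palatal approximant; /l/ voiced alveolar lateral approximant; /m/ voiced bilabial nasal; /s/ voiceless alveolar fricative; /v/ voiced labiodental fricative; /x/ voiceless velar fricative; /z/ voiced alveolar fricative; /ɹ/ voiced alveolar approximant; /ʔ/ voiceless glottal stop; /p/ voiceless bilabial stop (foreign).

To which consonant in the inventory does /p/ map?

b

/b/ is closest: same manner (stop), place distance 0 (bilabial→bilabial), voicing differs (+1); total 1. Next closest is /m/ at distance 5.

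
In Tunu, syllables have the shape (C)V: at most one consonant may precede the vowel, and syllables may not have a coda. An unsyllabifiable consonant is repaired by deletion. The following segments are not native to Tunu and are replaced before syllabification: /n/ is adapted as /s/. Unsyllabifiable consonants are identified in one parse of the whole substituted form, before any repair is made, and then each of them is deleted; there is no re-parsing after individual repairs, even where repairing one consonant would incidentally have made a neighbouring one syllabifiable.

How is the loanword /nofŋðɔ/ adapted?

Substitution: /n/ → /s/, giving /sofŋðɔ/.
The consonants /f/, /ŋ/ cannot be parsed into a legal (C)V syllable (no codas are permitted; onsets are limited to one consonant).
Deleting the stranded consonants removes /f/, /ŋ/.

soðɔ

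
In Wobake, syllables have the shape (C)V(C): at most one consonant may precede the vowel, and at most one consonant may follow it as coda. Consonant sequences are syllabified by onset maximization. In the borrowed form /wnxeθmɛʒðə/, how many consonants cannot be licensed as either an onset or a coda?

2

Under (C)V(C), the unsyllabifiable consonants are /w/, /n/ (at most one coda consonant is licensed; onsets are limited to one consonant).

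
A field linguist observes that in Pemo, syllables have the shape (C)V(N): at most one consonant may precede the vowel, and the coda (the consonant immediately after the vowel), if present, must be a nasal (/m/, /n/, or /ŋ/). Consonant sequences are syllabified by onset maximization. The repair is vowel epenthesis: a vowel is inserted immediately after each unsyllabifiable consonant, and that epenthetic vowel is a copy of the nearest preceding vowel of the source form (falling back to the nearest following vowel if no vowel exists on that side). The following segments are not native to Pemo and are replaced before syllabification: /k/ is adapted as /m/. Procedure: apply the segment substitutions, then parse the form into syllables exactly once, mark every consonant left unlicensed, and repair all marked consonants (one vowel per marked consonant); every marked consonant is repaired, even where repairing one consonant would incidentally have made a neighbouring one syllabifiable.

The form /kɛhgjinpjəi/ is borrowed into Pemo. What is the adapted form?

mɛhɛgɛjinpijəi

Substitution: /k/ → /m/, giving /mɛhgjinpjəi/.
The consonants /h/, /g/, /p/ cannot be parsed into a legal (C)V(N) syllable (only a nasal (/m/, /n/, or /ŋ/) is licensed in coda position; onsets are limited to one consonant).
Inserting the epenthetic vowel yields /h/ → /hɛ/, /g/ → /gɛ/, /p/ → /pi/.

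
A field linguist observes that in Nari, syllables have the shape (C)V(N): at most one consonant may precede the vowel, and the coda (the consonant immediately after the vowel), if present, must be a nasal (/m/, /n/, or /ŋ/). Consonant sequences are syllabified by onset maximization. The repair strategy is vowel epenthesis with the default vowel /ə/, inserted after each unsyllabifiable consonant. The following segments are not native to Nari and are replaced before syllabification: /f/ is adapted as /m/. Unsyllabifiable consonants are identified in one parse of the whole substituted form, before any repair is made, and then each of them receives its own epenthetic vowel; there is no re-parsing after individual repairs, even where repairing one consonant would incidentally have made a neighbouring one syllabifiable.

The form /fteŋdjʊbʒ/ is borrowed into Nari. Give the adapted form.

Substitution: /f/ → /m/, giving /mteŋdjʊbʒ/.
The consonants /m/, /d/, /b/, /ʒ/ cannot be parsed into a legal (C)V(N) syllable (only a nasal (/m/, /n/, or /ŋ/) is licensed in coda position; onsets are limited to one consonant).
Epenthesis after each stranded consonant: /m/ → /mə/, /d/ → /də/, /b/ → /bə/, /ʒ/ → /ʒə/.

məteŋdəjʊbəʒə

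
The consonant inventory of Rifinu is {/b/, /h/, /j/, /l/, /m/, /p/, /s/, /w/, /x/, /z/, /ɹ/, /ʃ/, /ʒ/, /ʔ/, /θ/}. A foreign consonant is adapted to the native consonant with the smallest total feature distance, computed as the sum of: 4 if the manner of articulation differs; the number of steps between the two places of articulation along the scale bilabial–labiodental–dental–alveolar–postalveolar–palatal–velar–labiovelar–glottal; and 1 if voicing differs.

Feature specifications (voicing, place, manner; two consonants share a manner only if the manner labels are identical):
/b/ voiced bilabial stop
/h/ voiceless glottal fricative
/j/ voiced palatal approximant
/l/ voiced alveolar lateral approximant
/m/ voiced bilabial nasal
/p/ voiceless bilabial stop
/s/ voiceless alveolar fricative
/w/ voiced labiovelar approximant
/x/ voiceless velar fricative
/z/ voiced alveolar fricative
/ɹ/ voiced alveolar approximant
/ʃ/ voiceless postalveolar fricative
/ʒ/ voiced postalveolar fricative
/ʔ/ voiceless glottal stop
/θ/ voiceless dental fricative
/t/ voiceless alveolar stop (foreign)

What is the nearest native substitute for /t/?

/p/ is closest: same manner (stop), place distance 3 (alveolar→bilabial), same voicing; total 3. Next closest is /b/ at distance 4.

p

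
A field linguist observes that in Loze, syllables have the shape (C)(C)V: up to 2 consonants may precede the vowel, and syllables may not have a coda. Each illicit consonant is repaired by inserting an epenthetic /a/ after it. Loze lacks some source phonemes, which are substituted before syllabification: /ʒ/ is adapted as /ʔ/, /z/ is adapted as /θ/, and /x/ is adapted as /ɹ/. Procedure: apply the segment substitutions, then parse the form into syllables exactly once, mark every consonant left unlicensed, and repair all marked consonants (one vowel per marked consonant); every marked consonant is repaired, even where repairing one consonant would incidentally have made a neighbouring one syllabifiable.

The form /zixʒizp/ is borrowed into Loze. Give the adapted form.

Substitution: /z/ → /θ/, /x/ → /ɹ/, /ʒ/ → /ʔ/, giving /θiɹʔiθp/.
The consonants /θ/, /p/ cannot be parsed into a legal (C)(C)V syllable (no codas are permitted; onsets may contain at most 2 consonants).
Inserting the epenthetic vowel yields /θ/ → /θa/, /p/ → /pa/.

θiɹʔiθapa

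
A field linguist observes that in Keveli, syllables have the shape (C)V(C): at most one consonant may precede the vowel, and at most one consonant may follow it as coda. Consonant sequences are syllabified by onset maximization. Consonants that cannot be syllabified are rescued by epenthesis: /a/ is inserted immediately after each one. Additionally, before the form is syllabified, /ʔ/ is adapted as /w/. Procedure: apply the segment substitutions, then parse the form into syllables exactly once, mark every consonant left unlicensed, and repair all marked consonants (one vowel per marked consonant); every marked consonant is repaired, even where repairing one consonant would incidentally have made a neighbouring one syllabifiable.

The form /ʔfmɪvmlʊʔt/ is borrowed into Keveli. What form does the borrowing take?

wafamɪvmalʊwta

Substitution: /ʔ/ → /w/, giving /wfmɪvmlʊwt/.
The consonants /w/, /f/, /m/, /t/ cannot be parsed into a legal (C)V(C) syllable (at most one coda consonant is licensed; onsets are limited to one consonant).
Epenthesis after each stranded consonant: /w/ → /wa/, /f/ → /fa/, /m/ → /ma/, /t/ → /ta/.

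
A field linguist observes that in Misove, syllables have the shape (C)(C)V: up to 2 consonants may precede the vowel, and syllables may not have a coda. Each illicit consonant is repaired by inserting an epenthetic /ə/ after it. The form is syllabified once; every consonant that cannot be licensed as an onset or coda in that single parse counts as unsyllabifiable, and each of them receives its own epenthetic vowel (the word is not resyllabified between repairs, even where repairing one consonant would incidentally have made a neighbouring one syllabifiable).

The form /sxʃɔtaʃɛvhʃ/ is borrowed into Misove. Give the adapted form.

səxʃɔtaʃɛvəhəʃə

The consonants /s/, /v/, /h/, /ʃ/ cannot be parsed into a legal (C)(C)V syllable (no codas are permitted; onsets may contain at most 2 consonants).
Inserting the epenthetic vowel yields /s/ → /sə/, /v/ → /və/, /h/ → /hə/, /ʃ/ → /ʃə/.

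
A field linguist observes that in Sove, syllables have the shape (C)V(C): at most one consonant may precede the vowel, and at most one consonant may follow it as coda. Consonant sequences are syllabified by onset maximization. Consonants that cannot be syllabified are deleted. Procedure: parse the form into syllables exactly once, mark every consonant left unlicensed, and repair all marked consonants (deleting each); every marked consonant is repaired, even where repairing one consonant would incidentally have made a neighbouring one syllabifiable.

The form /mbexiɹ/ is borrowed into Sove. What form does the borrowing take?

The consonants /m/ cannot be parsed into a legal (C)V(C) syllable (at most one coda consonant is licensed; onsets are limited to one consonant).
Deletion applies to /m/.

bexiɹ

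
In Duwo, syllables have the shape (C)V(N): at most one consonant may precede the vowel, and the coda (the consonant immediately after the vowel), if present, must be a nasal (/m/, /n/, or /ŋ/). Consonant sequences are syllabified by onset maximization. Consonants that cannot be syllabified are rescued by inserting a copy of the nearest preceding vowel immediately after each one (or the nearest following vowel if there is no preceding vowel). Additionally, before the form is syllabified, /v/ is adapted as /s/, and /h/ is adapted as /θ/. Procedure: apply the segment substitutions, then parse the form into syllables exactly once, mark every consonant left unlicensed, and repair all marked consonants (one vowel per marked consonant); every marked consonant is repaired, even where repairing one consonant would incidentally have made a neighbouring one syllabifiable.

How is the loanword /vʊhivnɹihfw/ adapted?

Substitution: /v/ → /s/, /h/ → /θ/, giving /sʊθisnɹiθfw/.
The consonants /s/, /n/, /θ/, /f/, /w/ cannot be parsed into a legal (C)V(N) syllable (only a nasal (/m/, /n/, or /ŋ/) is licensed in coda position; onsets are limited to one consonant).
Epenthesis after each stranded consonant: /s/ → /si/, /n/ → /ni/, /θ/ → /θi/, /f/ → /fi/, /w/ → /wi/.

sʊθisiniɹiθifiwi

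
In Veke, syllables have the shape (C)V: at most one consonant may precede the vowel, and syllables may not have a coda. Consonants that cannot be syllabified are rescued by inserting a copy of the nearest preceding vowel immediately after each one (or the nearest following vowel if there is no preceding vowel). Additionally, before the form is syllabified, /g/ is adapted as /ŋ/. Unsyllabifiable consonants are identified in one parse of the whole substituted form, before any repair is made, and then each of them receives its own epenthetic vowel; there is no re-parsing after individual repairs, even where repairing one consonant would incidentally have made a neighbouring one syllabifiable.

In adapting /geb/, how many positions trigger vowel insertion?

1

After substitution the input is /ŋeb/.
The unsyllabifiable consonants are /b/; each receives one epenthetic vowel.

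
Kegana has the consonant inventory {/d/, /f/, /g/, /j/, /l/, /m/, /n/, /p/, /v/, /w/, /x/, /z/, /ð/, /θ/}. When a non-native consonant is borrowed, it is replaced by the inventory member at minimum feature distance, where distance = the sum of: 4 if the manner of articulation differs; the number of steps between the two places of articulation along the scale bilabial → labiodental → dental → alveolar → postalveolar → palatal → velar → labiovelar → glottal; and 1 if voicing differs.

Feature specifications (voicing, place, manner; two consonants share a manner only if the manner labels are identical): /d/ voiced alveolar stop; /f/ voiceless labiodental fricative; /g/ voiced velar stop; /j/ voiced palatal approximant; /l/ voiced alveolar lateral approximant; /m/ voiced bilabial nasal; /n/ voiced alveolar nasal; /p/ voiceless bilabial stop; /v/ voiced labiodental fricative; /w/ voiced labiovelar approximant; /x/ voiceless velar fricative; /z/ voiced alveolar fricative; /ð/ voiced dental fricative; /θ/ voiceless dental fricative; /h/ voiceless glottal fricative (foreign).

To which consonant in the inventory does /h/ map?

x

/x/ is closest: same manner (fricative), place distance 2 (glottal→velar), same voicing; total 2. Next closest is /w/ at distance 6.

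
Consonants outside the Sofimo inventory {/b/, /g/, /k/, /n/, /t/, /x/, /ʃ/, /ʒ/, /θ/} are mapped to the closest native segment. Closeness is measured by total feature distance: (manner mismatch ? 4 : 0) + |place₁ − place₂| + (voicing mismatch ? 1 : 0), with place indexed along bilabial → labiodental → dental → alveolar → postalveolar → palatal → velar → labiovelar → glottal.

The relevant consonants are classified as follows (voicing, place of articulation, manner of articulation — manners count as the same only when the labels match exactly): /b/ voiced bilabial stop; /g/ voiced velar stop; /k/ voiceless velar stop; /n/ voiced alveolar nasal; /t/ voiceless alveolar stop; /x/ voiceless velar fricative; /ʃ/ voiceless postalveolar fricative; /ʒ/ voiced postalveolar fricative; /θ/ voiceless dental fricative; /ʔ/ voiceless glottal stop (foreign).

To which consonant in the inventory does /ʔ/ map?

k

/k/ is closest: same manner (stop), place distance 2 (glottal→velar), same voicing; total 2. Next closest is /g/ at distance 3.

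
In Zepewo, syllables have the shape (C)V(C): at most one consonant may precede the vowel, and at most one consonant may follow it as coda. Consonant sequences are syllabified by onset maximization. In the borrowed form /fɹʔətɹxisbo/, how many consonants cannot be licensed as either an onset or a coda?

Syllabifying with onset maximization leaves /f/, /ɹ/, /ɹ/ stranded (at most one coda consonant is licensed; onsets are limited to one consonant).

3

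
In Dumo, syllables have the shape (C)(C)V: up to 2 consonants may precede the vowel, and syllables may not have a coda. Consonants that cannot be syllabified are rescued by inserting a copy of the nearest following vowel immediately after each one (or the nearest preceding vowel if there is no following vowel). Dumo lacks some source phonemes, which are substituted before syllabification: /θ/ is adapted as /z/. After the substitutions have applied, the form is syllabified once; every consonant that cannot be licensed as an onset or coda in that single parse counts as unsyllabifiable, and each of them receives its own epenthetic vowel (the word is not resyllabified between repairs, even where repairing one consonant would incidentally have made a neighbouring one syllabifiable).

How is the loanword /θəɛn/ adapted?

Substitution: /θ/ → /z/, giving /zəɛn/.
Syllabifying with onset maximization leaves /n/ stranded (no codas are permitted; onsets may contain at most 2 consonants).
Epenthesis after each stranded consonant: /n/ → /nɛ/.

zəɛnɛ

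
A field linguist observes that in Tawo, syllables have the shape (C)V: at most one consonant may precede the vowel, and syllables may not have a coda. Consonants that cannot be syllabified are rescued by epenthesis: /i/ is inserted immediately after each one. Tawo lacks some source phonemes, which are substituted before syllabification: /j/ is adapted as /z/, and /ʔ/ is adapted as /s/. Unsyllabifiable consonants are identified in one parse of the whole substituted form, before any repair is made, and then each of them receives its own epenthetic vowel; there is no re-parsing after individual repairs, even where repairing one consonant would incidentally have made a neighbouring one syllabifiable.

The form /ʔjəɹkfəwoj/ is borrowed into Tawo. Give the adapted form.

Substitution: /ʔ/ → /s/, /j/ → /z/, giving /szəɹkfəwoz/.
Syllabifying with onset maximization leaves /s/, /ɹ/, /k/, /z/ stranded (no codas are permitted; onsets are limited to one consonant).
Epenthesis after each stranded consonant: /s/ → /si/, /ɹ/ → /ɹi/, /k/ → /ki/, /z/ → /zi/.

sizəɹikifəwozi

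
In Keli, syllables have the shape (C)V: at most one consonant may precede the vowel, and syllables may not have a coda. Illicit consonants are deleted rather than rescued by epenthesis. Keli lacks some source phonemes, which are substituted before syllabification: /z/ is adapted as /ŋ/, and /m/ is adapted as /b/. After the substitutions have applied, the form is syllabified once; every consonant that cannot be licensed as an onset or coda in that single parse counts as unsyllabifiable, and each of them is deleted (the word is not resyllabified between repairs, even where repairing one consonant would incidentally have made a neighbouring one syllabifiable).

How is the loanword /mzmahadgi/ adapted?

Substitution: /m/ → /b/, /z/ → /ŋ/, giving /bŋbahadgi/.
The consonants /b/, /ŋ/, /d/ cannot be parsed into a legal (C)V syllable (no codas are permitted; onsets are limited to one consonant).
Each unlicensed consonant is deleted: /b/, /ŋ/, /d/.

bahagi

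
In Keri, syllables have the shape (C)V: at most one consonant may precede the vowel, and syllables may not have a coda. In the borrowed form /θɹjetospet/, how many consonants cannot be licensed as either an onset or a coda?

4

Syllabifying with onset maximization leaves /θ/, /ɹ/, /s/, /t/ stranded (no codas are permitted; onsets are limited to one consonant).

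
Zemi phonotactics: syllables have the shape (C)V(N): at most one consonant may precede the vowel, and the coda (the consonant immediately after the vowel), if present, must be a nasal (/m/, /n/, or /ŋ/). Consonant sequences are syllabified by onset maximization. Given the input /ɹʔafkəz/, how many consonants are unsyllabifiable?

3

The consonants /ɹ/, /f/, /z/ cannot be parsed into a legal (C)V(N) syllable (only a nasal (/m/, /n/, or /ŋ/) is licensed in coda position; onsets are limited to one consonant).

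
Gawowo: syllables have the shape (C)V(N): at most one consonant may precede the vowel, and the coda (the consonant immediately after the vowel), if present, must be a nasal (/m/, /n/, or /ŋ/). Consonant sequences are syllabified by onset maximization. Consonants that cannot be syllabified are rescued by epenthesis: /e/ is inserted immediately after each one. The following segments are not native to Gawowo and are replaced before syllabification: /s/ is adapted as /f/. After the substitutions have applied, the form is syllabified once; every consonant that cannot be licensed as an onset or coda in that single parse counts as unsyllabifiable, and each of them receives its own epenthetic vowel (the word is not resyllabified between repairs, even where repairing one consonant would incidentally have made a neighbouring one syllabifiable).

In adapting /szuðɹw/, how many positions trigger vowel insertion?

4

After substitution the input is /fzuðɹw/.
The unsyllabifiable consonants are /f/, /ð/, /ɹ/, /w/; each receives one epenthetic vowel.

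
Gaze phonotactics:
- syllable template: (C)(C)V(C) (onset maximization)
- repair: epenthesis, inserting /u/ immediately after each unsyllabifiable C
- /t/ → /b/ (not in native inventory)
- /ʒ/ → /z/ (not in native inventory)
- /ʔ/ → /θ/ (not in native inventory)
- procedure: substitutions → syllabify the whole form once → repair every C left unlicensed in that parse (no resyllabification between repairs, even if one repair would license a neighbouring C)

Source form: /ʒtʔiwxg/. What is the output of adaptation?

zubθiwxugu

Substitution: /ʒ/ → /z/, /t/ → /b/, /ʔ/ → /θ/, giving /zbθiwxg/.
The consonants /z/, /x/, /g/ cannot be parsed into a legal (C)(C)V(C) syllable (at most one coda consonant is licensed; onsets may contain at most 2 consonants).
Each unlicensed consonant becomes the onset of a new syllable: /z/ → /zu/, /x/ → /xu/, /g/ → /gu/.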